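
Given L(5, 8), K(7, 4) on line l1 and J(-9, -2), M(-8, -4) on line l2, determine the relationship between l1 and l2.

Slope of line 1: m1 = (4 - 8)/(7 - 5) = -4/2 = -2
Slope of line 2: m2 = (-4 - -2)/(-8 - -9) = -2/1 = -2
Since m1 = m2 = -2, the lines are parallel.

Parallel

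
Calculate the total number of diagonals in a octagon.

Total line segments between 8 vertices = C(8,2) = 28.
Subtract the 8 sides: 28 - 8 = 20 diagonals.

20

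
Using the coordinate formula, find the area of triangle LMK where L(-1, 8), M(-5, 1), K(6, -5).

The Shoelace formula computes the area from vertex coordinates by summing cross products.
For vertices (-1,8), (-5,1), (6,-5):
Signed sum = -1*1 - -5*8 + -5*-5 - 6*1 + 6*8 - -1*-5
= 39 + 19 + 43 = 101
Area = (1/2)|101| = 101/2.

101/2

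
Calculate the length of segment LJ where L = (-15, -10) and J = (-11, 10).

d = sqrt((4)^2 + (20)^2) = sqrt(416) = 4*sqrt(26)

4*sqrt(26)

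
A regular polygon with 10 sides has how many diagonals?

The number of diagonals in an n-gon is n(n - 3)/2.
For n = 10: 10(10 - 3)/2 = 10 × 7 / 2 = 35.

35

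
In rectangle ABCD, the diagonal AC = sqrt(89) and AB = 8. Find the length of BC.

The diagonal of a rectangle forms a right triangle with the two sides.
Rearranging the Pythagorean theorem: missing side = sqrt(d^2 - known^2).
= sqrt(89 - 64) = sqrt(25) = 5.

5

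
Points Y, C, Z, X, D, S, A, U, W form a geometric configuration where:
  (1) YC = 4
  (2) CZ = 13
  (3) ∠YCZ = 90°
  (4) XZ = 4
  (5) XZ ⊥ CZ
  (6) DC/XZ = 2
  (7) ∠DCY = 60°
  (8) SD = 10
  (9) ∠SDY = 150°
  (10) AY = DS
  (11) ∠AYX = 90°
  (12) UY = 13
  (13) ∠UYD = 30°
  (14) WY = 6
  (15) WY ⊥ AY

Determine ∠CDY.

From the given relations: DC = 2·XZ = 2·4 = 8.
Step 1: By the law of cosines on triangle DCY: DY² = 8² + 4² − 2·8·4·cos(60°) = 48, so DY = 4·√3.
Step 2: By the inverse law of cosines on triangle CDY: cos(∠CDY) = (8² + (4·√3)² − 4²) / (2·8·4·√3) = 96/110.85 = 0.866, so ∠CDY = 30°.

Therefore, the measure of angle ∠CDY = 30°.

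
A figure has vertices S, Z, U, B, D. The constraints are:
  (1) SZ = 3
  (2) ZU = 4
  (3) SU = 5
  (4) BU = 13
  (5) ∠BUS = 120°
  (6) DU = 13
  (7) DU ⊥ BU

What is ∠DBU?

Step 1: By the law of cosines on triangle BUD: BD² = 13² + 13² − 2·13·13·cos(90°) = 338, so BD = 13·√2.
Step 2: By the inverse law of cosines on triangle DBU: cos(∠DBU) = ((13·√2)² + 13² − 13²) / (2·13·√2·13) = 338/478 = 0.7071, so ∠DBU = 45°.

Therefore, the measure of angle ∠DBU = 45°.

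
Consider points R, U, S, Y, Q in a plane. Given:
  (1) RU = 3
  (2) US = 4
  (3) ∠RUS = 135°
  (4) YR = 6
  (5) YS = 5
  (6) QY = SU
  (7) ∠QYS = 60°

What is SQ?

From the given relations: QY = SU = 4.
Step 1: By the law of cosines on triangle SYQ: SQ² = 5² + 4² − 2·5·4·cos(60°) = 21, so SQ = √21.

Therefore, the length of SQ = √21.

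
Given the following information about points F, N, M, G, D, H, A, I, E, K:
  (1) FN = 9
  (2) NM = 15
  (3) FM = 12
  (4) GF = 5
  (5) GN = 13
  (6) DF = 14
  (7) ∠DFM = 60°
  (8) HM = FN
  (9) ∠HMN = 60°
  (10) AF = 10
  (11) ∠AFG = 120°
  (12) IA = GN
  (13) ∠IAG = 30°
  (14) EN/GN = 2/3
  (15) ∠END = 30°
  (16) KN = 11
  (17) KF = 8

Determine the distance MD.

Step 1: By the law of cosines on triangle MFD: MD² = 12² + 14² − 2·12·14·cos(60°) = 172, so MD = 2·√43.

Therefore, the length of MD = 2·√43.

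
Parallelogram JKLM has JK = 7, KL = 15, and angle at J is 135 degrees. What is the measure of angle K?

Opposite sides of a parallelogram are parallel, so consecutive angles form co-interior angles on a transversal.
Co-interior angles sum to 180°, giving angle K = 180 - 135 = 45 degrees.

45 degrees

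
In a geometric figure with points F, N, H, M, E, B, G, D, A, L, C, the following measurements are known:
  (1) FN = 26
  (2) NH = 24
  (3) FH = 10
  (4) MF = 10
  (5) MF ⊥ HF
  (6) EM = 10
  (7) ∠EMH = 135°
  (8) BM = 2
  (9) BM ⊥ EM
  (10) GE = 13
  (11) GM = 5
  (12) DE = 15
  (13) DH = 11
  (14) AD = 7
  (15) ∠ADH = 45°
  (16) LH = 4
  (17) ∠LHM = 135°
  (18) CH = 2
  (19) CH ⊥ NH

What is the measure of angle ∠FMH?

Step 1: By the law of cosines on triangle MFH: MH² = 10² + 10² − 2·10·10·cos(90°) = 200, so MH = 10·√2.
Step 2: By the inverse law of cosines on triangle FMH: cos(∠FMH) = (10² + (10·√2)² − 10²) / (2·10·10·√2) = 200/282.84 = 0.7071, so ∠FMH = 45°.

Therefore, the measure of angle ∠FMH = 45°.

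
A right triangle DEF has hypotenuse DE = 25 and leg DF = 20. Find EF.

Rearranging the Pythagorean theorem to solve for the unknown leg:
leg^2 = hypotenuse^2 - known_leg^2 = 625 - 400 = 225
leg = sqrt(225) = 15.

15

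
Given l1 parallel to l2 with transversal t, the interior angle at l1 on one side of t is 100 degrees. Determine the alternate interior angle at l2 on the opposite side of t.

Alternate interior angles lie on opposite sides of the transversal, between the parallel lines.
By the alternate interior angle theorem, they are equal: 100 degrees.

100 degrees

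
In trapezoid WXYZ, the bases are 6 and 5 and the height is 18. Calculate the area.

A trapezoid's area equals the midsegment times the height.
The midsegment is (6 + 5) / 2 = 11/2.
Area = 11/2 * 18 = 99.

99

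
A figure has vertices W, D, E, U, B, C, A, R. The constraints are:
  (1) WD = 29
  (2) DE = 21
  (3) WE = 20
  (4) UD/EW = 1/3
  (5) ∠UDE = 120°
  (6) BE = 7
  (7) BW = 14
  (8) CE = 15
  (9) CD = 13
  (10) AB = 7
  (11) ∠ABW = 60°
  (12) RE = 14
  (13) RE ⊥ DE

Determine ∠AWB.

Step 1: By the law of cosines on triangle WBA: WA² = 14² + 7² − 2·14·7·cos(60°) = 147, so WA = 7·√3.
Step 2: By the inverse law of cosines on triangle AWB: cos(∠AWB) = ((7·√3)² + 14² − 7²) / (2·7·√3·14) = 294/339.48 = 0.866, so ∠AWB = 30°.

Therefore, the measure of angle ∠AWB = 30°.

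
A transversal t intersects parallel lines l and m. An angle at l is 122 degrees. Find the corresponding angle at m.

Corresponding angles formed by parallel lines and a transversal are equal.
The given angle is 122 degrees.
The corresponding angle = 122 degrees.

122 degrees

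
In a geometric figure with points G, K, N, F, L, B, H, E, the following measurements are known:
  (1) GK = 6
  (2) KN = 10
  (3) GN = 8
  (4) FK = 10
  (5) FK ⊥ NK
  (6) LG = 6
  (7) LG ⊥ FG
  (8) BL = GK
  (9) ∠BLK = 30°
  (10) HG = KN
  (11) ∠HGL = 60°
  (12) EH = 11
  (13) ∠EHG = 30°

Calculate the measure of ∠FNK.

Step 1: By the law of cosines on triangle NKF: NF² = 10² + 10² − 2·10·10·cos(90°) = 200, so NF = 10·√2.
Step 2: By the inverse law of cosines on triangle FNK: cos(∠FNK) = ((10·√2)² + 10² − 10²) / (2·10·√2·10) = 200/282.84 = 0.7071, so ∠FNK = 45°.

Therefore, the measure of angle ∠FNK = 45°.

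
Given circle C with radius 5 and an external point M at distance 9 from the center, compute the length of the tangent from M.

tangent = √(d² - r²) = √(9² - 5²) = √(81 - 25) = √56 = 2*sqrt(14)

2*sqrt(14)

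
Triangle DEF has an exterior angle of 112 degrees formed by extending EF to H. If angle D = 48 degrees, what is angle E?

By the exterior angle theorem: exterior angle = sum of remote interior angles.
112 = 48 + angle E
angle E = 112 - 48 = 64 degrees

64 degrees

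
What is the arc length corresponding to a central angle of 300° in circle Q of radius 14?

Arc length = 2πr × θ/360
= 2π × 14 × 5/6
= 70*pi/3

70*pi/3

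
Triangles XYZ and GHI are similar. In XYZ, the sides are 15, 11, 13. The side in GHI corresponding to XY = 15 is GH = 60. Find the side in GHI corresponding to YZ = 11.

Since the triangles are similar, the ratio of corresponding sides is constant.
Scale factor k = GH / XY = 60 / 15 = 4
HI = k * YZ = 4 * 11 = 44

44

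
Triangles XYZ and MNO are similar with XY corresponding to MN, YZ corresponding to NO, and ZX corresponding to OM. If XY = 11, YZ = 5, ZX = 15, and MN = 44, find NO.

Since the triangles are similar, the ratio of corresponding sides is constant.
Scale factor k = MN / XY = 44 / 11 = 4
NO = k * YZ = 4 * 5 = 20

20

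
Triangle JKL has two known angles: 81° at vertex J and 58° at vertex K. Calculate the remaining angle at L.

angle L = 180 - 81 - 58 = 41 degrees.

41 degrees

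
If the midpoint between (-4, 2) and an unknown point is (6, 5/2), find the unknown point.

Using the midpoint formula: M = ((x1 + x2)/2, (y1 + y2)/2)
We know M = (6, 5/2) and M = (-4, 2)
For x: 6 = (-4 + x2)/2, so x2 = 2*6 - -4 = 16
For y: 5/2 = (2 + y2)/2, so y2 = 2*5/2 - 2 = 3
L = (16, 3)

(16, 3)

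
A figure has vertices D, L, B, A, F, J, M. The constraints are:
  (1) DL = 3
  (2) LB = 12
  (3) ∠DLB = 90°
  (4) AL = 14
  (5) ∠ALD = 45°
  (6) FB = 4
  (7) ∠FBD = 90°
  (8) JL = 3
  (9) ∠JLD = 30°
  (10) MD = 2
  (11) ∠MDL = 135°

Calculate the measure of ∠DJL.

Step 1: By the law of cosines on triangle JLD: JD² = 3² + 3² − 2·3·3·cos(30°) = 2.41, so JD ≈ 1.55.
Step 2: By the inverse law of cosines on triangle DJL: cos(∠DJL) = (1.55² + 3² − 3²) / (2·1.55·3) = 2.41/9.32 = 0.2588, so ∠DJL = 75°.

Therefore, the measure of angle ∠DJL = 75°.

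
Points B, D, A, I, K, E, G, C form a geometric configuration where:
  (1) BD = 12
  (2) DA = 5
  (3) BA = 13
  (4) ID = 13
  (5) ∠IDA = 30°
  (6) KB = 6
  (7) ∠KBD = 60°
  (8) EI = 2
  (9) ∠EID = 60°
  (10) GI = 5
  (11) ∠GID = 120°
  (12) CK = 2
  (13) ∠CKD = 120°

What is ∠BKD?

Step 1: By the law of cosines on triangle KBD: KD² = 6² + 12² − 2·6·12·cos(60°) = 108, so KD = 6·√3.
Step 2: By the inverse law of cosines on triangle BKD: cos(∠BKD) = (6² + (6·√3)² − 12²) / (2·6·6·√3) = 0/124.71 = 0, so ∠BKD = 90°.

Therefore, the measure of angle ∠BKD = 90°.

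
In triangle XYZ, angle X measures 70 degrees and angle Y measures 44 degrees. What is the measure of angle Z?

angle Z = 180 - 70 - 44 = 66 degrees.

66 degrees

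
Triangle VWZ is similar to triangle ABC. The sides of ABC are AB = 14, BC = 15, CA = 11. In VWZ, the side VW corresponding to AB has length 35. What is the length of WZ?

k = 35/14 = 5/2. WZ = 5/2 * 15 = 75/2.

75/2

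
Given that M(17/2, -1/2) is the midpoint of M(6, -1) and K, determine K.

Using the midpoint formula: M = ((x1 + x2)/2, (y1 + y2)/2)
We know M = (17/2, -1/2) and M = (6, -1)
For x: 17/2 = (6 + x2)/2, so x2 = 2*17/2 - 6 = 11
For y: -1/2 = (-1 + y2)/2, so y2 = 2*-1/2 - -1 = 0
K = (11, 0)

(11, 0)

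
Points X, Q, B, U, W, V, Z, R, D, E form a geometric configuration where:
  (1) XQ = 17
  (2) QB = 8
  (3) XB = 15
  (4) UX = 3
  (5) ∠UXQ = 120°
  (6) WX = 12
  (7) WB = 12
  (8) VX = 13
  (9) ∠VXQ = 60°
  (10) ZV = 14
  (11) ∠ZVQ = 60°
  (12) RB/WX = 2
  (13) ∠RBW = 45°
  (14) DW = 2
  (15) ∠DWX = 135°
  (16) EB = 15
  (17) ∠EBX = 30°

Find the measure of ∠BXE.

Step 1: By the law of cosines on triangle XBE: XE² = 15² + 15² − 2·15·15·cos(30°) = 60.29, so XE ≈ 7.76.
Step 2: By the inverse law of cosines on triangle BXE: cos(∠BXE) = (15² + 7.76² − 15²) / (2·15·7.76) = 60.29/232.94 = 0.2588, so ∠BXE = 75°.

Therefore, the measure of angle ∠BXE = 75°.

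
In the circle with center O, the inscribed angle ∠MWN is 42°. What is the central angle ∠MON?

The inscribed angle theorem states that a central angle is always twice any inscribed angle that subtends the same arc.
Since the inscribed angle is 42°, the central angle = 2 × 42° = 84°.

84°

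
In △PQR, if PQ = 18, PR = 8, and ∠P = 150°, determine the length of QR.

When two sides and the included angle are known, the law of cosines gives the third side.
c^2 = a^2 + b^2 - 2ab cos(C) generalizes the Pythagorean theorem to non-right triangles.
Here: QR^2 = 324 + 64 - 288*(-sqrt(3)/2) = 144*sqrt(3) + 388
QR = 2*sqrt(36*sqrt(3) + 97)

2*sqrt(36*sqrt(3) + 97)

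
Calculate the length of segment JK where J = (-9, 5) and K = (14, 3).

d = sqrt((14 - -9)^2 + (3 - 5)^2)
d = sqrt(23^2 + -2^2)
d = sqrt(529 + 4)
d = sqrt(533)

sqrt(533)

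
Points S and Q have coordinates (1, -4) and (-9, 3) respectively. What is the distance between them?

d = sqrt((-9 - 1)^2 + (3 - -4)^2)
d = sqrt(-10^2 + 7^2)
d = sqrt(100 + 49)
d = sqrt(149)

sqrt(149)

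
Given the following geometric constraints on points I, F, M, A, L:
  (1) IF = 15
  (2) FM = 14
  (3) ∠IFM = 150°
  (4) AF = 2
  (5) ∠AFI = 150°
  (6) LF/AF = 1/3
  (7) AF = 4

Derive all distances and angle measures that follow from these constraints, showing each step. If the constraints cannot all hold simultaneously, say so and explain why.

These constraints are not satisfiable: (4) AF = 2 and (7) AF = 4 assign two different lengths to the same segment. No planar figure meets all of them, so nothing further can be derived.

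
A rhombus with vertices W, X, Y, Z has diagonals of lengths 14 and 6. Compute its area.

The diagonals of a rhombus divide it into four right triangles.
Each triangle has legs 14/ 2 = 7 and 6/2 = 3, so each has area (1/2)*7*3 = 21/2.
Four such triangles give total area = (d1 * d2) / 2 = 42.

42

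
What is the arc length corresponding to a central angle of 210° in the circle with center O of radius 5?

The full circumference is 2πr = 2π(5) = 10*pi.
The arc spans 210° out of 360°, which is a fraction of 7/12.
Arc length = 10*pi × 7/12 = 35*pi/6.

35*pi/6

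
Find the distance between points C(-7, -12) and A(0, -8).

d = sqrt((7)^2 + (4)^2) = sqrt(65)

sqrt(65)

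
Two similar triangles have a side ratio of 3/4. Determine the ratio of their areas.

Area scales with the square of linear dimensions. If every length is multiplied by 3/4, then the area is multiplied by (3/4)^2 = 9/16.
The area ratio is 9:16.

9:16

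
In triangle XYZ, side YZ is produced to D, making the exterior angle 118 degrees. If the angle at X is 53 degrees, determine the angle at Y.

The exterior angle theorem states that an exterior angle equals the sum of the two non-adjacent interior angles.
So 118 = 53 + angle Y, which gives angle Y = 118 - 53 = 65 degrees.

65 degrees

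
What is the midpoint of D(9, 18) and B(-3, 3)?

M = ((x₁ + x₂)/2, (y₁ + y₂)/2)
= ((9 + -3)/2, (18 + 3)/2)
= (6/2, 21/2) = (3, 21/2)

(3, 21/2)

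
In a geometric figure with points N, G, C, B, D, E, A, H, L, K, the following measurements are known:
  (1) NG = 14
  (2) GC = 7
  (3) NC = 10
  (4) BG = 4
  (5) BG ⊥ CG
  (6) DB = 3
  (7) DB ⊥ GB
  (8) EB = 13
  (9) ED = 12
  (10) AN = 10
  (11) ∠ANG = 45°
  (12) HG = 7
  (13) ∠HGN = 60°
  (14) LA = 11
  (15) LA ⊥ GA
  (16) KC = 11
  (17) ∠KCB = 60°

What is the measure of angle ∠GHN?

Step 1: By the law of cosines on triangle HGN: HN² = 7² + 14² − 2·7·14·cos(60°) = 147, so HN = 7·√3.
Step 2: By the inverse law of cosines on triangle GHN: cos(∠GHN) = (7² + (7·√3)² − 14²) / (2·7·7·√3) = 0/169.74 = 0, so ∠GHN = 90°.

Therefore, the measure of angle ∠GHN = 90°.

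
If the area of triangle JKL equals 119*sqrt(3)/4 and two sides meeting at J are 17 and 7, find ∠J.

From the SAS area formula Area = (1/2)ab sin(C), rearranging gives sin(C) = 2*Area/(ab).
sin(C) = 2 * 119*sqrt(3)/4 / (119) = sqrt(3)/2.
Therefore C = arcsin(sqrt(3)/2) = 60°.
Since sin(180° - C) = sin(C), the obtuse angle 120° gives the same area, so C = 60° or C = 120°.

60° or 120°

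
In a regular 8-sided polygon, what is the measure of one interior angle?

Each interior angle of a regular n-gon is (n - 2) * 180 / n.
For n = 8: (8 - 2) * 180 / 8 = 1080/8 = 135 degrees.

135 degrees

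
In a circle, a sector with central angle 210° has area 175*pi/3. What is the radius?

r² = 360 × 175*pi/3 / (π × 210) = 100, so r = 10.

10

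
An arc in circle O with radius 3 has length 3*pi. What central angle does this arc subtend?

θ = 360 × 3*pi / (2π × 3) = 180° (rearranging arc length formula).

180°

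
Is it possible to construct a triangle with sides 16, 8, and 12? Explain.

Check all three triangle inequalities:
16 + 8 = 24 > 12 ✓
16 + 12 = 28 > 8 ✓
8 + 12 = 20 > 16 ✓
All conditions hold, so these sides form a valid triangle.

Yes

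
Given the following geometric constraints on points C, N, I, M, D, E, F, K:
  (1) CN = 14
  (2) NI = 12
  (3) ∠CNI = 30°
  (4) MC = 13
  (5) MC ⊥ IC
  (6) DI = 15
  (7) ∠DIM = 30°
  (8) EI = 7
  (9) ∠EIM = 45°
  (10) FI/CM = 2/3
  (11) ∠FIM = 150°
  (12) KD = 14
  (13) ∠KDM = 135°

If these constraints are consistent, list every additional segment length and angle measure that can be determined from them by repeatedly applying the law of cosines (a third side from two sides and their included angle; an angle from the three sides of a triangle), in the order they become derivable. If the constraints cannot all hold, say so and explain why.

The constraints are consistent. Derivable facts, in order:
After 1 step:
- CI ≈ 7
After 2 steps:
- IM ≈ 14.77
- ∠CIN = 91.02°
- ∠ICN = 58.98°
After 3 steps:
- MD ≈ 7.71
- ME ≈ 10.99
- MF ≈ 22.69
- ∠CIM = 61.7°
- ∠CMI = 28.3°
After 4 steps:
- MK ≈ 20.2
- ∠DMI = 76.69°
- ∠EMI = 26.76°
- ∠FMI = 11.01°
- ∠IDM = 73.31°
- ∠IEM = 108.24°
- ∠IFM = 18.99°
After 5 steps:
- ∠DKM = 15.65°
- ∠DMK = 29.35°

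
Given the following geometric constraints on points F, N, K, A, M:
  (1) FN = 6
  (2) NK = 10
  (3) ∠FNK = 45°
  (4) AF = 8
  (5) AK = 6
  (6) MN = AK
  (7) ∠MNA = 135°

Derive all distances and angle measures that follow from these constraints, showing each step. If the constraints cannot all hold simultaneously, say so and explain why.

The constraints are consistent.

From the given relations:
  MN = AK = 6

Step 1: From FN = 6, NK = 10, and ∠FNK = 45°, by the law of cosines:
  FK² = FN² + NK² - 2·FN·NK·cos(45°) = 36 + 100 - 84.85 = 51.15
  FK ≈ 7.15

Step 2: From FA = 8, FK = 7.15, AK = 6, by the inverse law of cosines:
  cos(∠AFK) = (FA² + FK² - AK²) / (2·FA·FK)
  ∠AFK = 46.24°

Step 3: From FK = 7.15, FN = 6, KN = 10, by the inverse law of cosines:
  cos(∠KFN) = (FK² + FN² - KN²) / (2·FK·FN)
  ∠KFN = 98.61°

Step 4: From KA = 6, KF = 7.15, AF = 8, by the inverse law of cosines:
  cos(∠AKF) = (KA² + KF² - AF²) / (2·KA·KF)
  ∠AKF = 74.35°

Step 5: From KF = 7.15, KN = 10, FN = 6, by the inverse law of cosines:
  cos(∠FKN) = (KF² + KN² - FN²) / (2·KF·KN)
  ∠FKN = 36.39°

Step 6: From AF = 8, AK = 6, FK = 7.15, by the inverse law of cosines:
  cos(∠FAK) = (AF² + AK² - FK²) / (2·AF·AK)
  ∠FAK = 59.41°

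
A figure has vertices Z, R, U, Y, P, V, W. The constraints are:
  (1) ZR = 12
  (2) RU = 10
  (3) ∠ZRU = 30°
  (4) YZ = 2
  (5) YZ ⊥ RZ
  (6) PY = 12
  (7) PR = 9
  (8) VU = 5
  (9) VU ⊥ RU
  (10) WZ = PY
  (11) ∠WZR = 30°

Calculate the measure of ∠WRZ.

From the given relations: WZ = PY = 12.
Step 1: By the law of cosines on triangle RZW: RW² = 12² + 12² − 2·12·12·cos(30°) = 38.58, so RW ≈ 6.21.
Step 2: By the inverse law of cosines on triangle WRZ: cos(∠WRZ) = (6.21² + 12² − 12²) / (2·6.21·12) = 38.58/149.08 = 0.2588, so ∠WRZ = 75°.

Therefore, the measure of angle ∠WRZ = 75°.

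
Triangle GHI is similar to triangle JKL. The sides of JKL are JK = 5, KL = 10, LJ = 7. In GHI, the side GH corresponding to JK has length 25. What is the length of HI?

k = 25/5 = 5. HI = 5 * 10 = 50.

50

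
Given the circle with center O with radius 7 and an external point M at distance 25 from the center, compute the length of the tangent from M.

tangent = √(d² - r²) = √(25² - 7²) = √(625 - 49) = √576 = 24

24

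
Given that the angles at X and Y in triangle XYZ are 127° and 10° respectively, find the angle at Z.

By the triangle angle sum property, the three interior angles of any triangle add up to 180°.
We know angle X = 127° and angle Y = 10°, so their sum is 137°.
Therefore angle Z = 180° - 137° = 43°.

43 degrees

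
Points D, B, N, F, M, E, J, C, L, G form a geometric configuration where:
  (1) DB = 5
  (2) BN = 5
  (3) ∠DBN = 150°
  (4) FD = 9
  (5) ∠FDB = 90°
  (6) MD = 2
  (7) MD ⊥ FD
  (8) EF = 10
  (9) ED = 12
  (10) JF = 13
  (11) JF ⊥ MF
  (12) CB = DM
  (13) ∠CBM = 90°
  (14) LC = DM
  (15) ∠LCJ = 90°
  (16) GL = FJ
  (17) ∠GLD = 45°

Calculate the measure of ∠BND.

Step 1: By the law of cosines on triangle NBD: ND² = 5² + 5² − 2·5·5·cos(150°) = 93.3, so ND ≈ 9.66.
Step 2: By the inverse law of cosines on triangle BND: cos(∠BND) = (5² + 9.66² − 5²) / (2·5·9.66) = 93.3/96.59 = 0.9659, so ∠BND = 15°.

Therefore, the measure of angle ∠BND = 15°.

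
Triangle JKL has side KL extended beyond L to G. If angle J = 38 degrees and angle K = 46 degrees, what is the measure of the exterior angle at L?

Exterior angle = 38 + 46 = 84 degrees (exterior angle theorem).

84 degrees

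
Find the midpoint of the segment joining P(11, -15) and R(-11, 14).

The midpoint is the point halfway along the segment.
Move half the horizontal distance: 11 + (-11 - 11)/2 = 11 + -22/2 = 0
Move half the vertical distance: -15 + (14 - -15)/2 = -15 + 29/2 = -1/2
Midpoint = (0, -1/2)

(0, -1/2)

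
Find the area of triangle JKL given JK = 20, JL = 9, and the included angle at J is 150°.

When two sides and the included angle are known, the area formula is (1/2)ab sin(C).
The height from one side to the opposite vertex is 9 sin(150°) = 9/2.
Area = (1/2) * 20 * 9/2 = 45.

45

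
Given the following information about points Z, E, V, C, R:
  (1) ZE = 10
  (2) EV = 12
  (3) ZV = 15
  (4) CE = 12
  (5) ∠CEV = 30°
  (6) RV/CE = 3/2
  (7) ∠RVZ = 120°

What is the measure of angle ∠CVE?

Step 1: By the law of cosines on triangle VEC: VC² = 12² + 12² − 2·12·12·cos(30°) = 38.58, so VC ≈ 6.21.
Step 2: By the inverse law of cosines on triangle CVE: cos(∠CVE) = (6.21² + 12² − 12²) / (2·6.21·12) = 38.58/149.08 = 0.2588, so ∠CVE = 75°.

Therefore, the measure of angle ∠CVE = 75°.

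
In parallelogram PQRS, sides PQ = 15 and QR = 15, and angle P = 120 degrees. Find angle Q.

Consecutive angles are supplementary: angle Q = 180 - 120 = 60 degrees.

60 degrees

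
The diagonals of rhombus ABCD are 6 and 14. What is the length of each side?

In a rhombus, the diagonals bisect each other perpendicularly, creating four congruent right triangles.
Each triangle has legs 3 (half of 6) and 7 (half of 14).
The hypotenuse of each right triangle is a side of the rhombus:
side = sqrt(3^2 + 7^2) = sqrt(58)

sqrt(58)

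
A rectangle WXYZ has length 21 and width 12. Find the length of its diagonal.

d = sqrt(21^2 + 12^2) = sqrt(585) = 3*sqrt(65)

3*sqrt(65)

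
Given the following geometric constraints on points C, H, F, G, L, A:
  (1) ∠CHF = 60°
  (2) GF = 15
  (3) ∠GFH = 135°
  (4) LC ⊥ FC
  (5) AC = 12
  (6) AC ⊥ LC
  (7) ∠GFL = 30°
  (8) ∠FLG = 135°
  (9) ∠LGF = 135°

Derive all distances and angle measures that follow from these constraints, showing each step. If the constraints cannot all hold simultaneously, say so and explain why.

These constraints are not satisfiable: (7), (8) and (9) are the three interior angles of triangle GFL, which must sum to 180°, but 30° + 135° + 135° = 300°. No planar figure meets all of them, so nothing further can be derived.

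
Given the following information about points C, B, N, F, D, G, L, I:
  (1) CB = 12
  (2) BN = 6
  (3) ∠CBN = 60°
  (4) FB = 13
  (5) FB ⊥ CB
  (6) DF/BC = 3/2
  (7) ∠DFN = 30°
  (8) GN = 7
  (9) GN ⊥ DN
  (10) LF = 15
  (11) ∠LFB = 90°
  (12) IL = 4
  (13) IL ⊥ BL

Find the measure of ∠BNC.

Step 1: By the law of cosines on triangle NBC: NC² = 6² + 12² − 2·6·12·cos(60°) = 108, so NC = 6·√3.
Step 2: By the inverse law of cosines on triangle BNC: cos(∠BNC) = (6² + (6·√3)² − 12²) / (2·6·6·√3) = 0/124.71 = 0, so ∠BNC = 90°.

Therefore, the measure of angle ∠BNC = 90°.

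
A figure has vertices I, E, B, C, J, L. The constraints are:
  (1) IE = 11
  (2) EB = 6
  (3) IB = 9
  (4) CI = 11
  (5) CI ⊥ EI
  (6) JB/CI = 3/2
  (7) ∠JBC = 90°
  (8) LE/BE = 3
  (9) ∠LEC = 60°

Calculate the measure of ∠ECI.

Step 1: By the law of cosines on triangle CIE: CE² = 11² + 11² − 2·11·11·cos(90°) = 242, so CE = 11·√2.
Step 2: By the inverse law of cosines on triangle ECI: cos(∠ECI) = ((11·√2)² + 11² − 11²) / (2·11·√2·11) = 242/342.24 = 0.7071, so ∠ECI = 45°.

Therefore, the measure of angle ∠ECI = 45°.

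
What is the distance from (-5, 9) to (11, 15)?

The horizontal distance is |11 - -5| = 16 and the vertical distance is |15 - 9| = 6.
By the Pythagorean theorem, d = sqrt(16^2 + 6^2) = sqrt(292) = 2*sqrt(73).

2*sqrt(73)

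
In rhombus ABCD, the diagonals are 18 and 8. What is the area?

Area = (18 * 8) / 2 = 144 / 2 = 72

72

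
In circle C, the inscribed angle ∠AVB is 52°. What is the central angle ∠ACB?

The inscribed angle theorem states that a central angle is always twice any inscribed angle that subtends the same arc.
Since the inscribed angle is 52°, the central angle = 2 × 52° = 104°.

104°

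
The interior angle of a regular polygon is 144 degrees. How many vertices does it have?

The exterior angle is the supplement of the interior angle: 180 - 144 = 36 degrees.
Since the exterior angles of any convex polygon sum to 360 degrees, the number of sides is 360 / 36 = 10.

10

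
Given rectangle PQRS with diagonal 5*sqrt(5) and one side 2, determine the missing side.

Using the Pythagorean theorem: d^2 = a^2 + b^2
b^2 = d^2 - a^2
b^2 = 125 - 4
b^2 = 121
b = sqrt(121) = 11

11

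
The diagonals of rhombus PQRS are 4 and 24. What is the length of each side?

The diagonals of a rhombus bisect each other at right angles.
Half-diagonals: 4/2 = 2 and 24/2 = 12
side = sqrt(2^2 + 12^2)
side = sqrt(4 + 144)
side = sqrt(148) = 2*sqrt(37)

2*sqrt(37)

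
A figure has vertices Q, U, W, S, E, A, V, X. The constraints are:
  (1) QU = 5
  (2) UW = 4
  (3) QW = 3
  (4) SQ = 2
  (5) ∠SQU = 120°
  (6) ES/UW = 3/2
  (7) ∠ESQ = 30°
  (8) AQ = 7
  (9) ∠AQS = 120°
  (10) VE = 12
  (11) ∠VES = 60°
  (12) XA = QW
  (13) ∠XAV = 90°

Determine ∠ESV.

From the given relations: ES = 3/2·UW = 3/2·4 = 6.
Step 1: By the law of cosines on triangle SEV: SV² = 6² + 12² − 2·6·12·cos(60°) = 108, so SV = 6·√3.
Step 2: By the inverse law of cosines on triangle ESV: cos(∠ESV) = (6² + (6·√3)² − 12²) / (2·6·6·√3) = 0/124.71 = 0, so ∠ESV = 90°.

Therefore, the measure of angle ∠ESV = 90°.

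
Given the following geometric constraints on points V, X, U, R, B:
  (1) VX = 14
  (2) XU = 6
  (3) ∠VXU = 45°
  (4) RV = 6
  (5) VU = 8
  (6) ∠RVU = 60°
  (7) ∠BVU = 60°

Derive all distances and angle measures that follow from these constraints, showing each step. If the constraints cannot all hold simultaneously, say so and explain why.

These constraints are not satisfiable: (1), (2) and (3) already determine VU: by the law of cosines VU² = 14² + 6² − 2·14·6·cos(45°) = 113.21, so VU ≈ 10.64, which contradicts (5) VU = 8. No planar figure meets all of them, so nothing further can be derived.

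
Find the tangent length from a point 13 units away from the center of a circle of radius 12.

tangent = √(d² - r²) = √(13² - 12²) = √(169 - 144) = √25 = 5

5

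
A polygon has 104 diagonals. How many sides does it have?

Using d = n(n - 3)/2, we solve 104 = n(n - 3)/2.
So n(n - 3) = 208.
Testing n = 16: 16 * 13 = 208 = 208. Correct.
The polygon has 16 sides.

16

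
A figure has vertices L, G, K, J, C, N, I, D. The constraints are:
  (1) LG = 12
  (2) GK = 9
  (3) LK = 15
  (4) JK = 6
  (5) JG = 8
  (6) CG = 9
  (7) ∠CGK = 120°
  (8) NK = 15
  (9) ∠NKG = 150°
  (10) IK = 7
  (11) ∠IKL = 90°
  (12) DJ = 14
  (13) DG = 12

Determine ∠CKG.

Step 1: By the law of cosines on triangle KGC: KC² = 9² + 9² − 2·9·9·cos(120°) = 243, so KC = 9·√3.
Step 2: By the inverse law of cosines on triangle CKG: cos(∠CKG) = ((9·√3)² + 9² − 9²) / (2·9·√3·9) = 243/280.59 = 0.866, so ∠CKG = 30°.

Therefore, the measure of angle ∠CKG = 30°.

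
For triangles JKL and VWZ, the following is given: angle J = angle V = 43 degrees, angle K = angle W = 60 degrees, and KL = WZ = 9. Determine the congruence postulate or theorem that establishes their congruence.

The given information matches AAS: Two pairs of corresponding angles and a non-included side are equal (Angle-Angle-Side).

AAS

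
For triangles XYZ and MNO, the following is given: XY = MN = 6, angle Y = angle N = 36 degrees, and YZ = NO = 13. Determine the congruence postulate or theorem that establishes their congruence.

The given information provides:
XY = MN = 6, angle Y = angle N = 36 degrees, and YZ = NO = 13
This matches the SAS congruence theorem.
Two pairs of corresponding sides and the included angle are equal (Side-Angle-Side).

SAS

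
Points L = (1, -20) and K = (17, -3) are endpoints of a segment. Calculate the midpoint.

The midpoint is the point halfway along the segment.
Move half the horizontal distance: 1 + (17 - 1)/2 = 1 + 16/2 = 9
Move half the vertical distance: -20 + (-3 - -20)/2 = -20 + 17/2 = -23/2
Midpoint = (9, -23/2)

(9, -23/2)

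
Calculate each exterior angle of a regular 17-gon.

Each exterior angle of a regular n-gon is 360 / n.
For n = 17: 360 / 17 = 360/17 degrees.

360/17 degrees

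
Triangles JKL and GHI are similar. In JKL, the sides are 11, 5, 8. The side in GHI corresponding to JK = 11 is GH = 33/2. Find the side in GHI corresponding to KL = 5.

Since the triangles are similar, the ratio of corresponding sides is constant.
Scale factor k = GH / JK = 33/2 / 11 = 3/2
HI = k * KL = 3/2 * 5 = 15/2

15/2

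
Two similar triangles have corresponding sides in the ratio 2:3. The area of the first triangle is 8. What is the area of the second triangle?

Area ratio = (2/3)^2 = 4/9. Area of the second triangle = 8 * 9/4 = 18.

18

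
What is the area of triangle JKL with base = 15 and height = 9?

Area = (1/2)(15)(9) = 135/2

135/2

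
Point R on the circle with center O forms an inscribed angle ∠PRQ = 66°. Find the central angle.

The inscribed angle theorem states that a central angle is always twice any inscribed angle that subtends the same arc.
Since the inscribed angle is 66°, the central angle = 2 × 66° = 132°.

132°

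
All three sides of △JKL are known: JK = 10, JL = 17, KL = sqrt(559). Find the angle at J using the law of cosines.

By the inverse law of cosines: cos(J) = (JK² + JL² - KL²) / (2 × JK × JL)
cos(J) = (10² + 17² - (sqrt(559))²) / (2 × 10 × 17)
cos(J) = (100 + 289 - (559)) / 340
cos(J) = -1/2
J = arccos(-1/2) = 120°

120°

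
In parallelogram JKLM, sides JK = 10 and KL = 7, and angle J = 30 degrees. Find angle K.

In a parallelogram, consecutive angles are supplementary (sum to 180°).
angle K = 180 - angle J
angle K = 180 - 30
angle K = 150 degrees

150 degrees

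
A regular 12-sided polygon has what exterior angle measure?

Each exterior angle of a regular n-gon is 360 / n.
For n = 12: 360 / 12 = 30 degrees.

30 degrees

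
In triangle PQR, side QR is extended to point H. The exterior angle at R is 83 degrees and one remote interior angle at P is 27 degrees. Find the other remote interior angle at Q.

angle Q = 83 - 27 = 56 degrees (exterior angle theorem).

56 degrees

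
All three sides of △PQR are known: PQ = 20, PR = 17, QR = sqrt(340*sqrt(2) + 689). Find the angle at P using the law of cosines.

When all three sides of a triangle are known, the law of cosines can be rearranged to find any angle.
cos(C) = (a² + b² - c²) / (2ab) gives cos(P) = -sqrt(2)/2.
Taking the inverse cosine: P = 135°.

135°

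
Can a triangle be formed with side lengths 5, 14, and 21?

The longest side is 21. The other two sides sum to 5 + 14 = 19.
Since 19 ≤ 21, the two shorter sides cannot reach around to close the triangle.

No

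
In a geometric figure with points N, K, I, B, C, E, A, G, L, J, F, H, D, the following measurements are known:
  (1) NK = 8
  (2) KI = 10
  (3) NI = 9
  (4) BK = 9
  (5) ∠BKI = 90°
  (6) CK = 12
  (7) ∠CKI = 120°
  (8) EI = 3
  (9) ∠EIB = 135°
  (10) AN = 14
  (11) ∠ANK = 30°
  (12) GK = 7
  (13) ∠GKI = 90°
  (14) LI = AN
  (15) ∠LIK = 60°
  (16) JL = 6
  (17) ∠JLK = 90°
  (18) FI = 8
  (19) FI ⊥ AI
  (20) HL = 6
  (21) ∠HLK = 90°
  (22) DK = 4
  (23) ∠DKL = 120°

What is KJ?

From the given relations: LI = AN = 14.
Step 1: By the law of cosines on triangle LIK: LK² = 14² + 10² − 2·14·10·cos(60°) = 156, so LK = 2·√39.
Step 2: By the law of cosines on triangle KLJ: KJ² = (2·√39)² + 6² − 2·2·√39·6·cos(90°) = 192, so KJ = 8·√3.

Therefore, the length of KJ = 8·√3.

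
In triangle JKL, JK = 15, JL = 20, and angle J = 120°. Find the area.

Area = (1/2) * JK * JL * sin(J)
Area = (1/2) * 15 * 20 * sin(120°)
Area = (1/2) * 15 * 20 * sqrt(3)/2
Area = 75*sqrt(3)

75*sqrt(3)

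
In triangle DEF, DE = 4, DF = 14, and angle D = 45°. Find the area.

When two sides and the included angle are known, the area formula is (1/2)ab sin(C).
The height from one side to the opposite vertex is 14 sin(45°) = 7*sqrt(2).
Area = (1/2) * 4 * 7*sqrt(2) = 14*sqrt(2).

14*sqrt(2)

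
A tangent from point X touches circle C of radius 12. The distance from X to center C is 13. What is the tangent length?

tangent = √(d² - r²) = √(13² - 12²) = √(169 - 144) = √25 = 5

5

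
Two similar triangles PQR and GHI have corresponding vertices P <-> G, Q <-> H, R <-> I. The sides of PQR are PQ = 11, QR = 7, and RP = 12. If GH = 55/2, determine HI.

Since the triangles are similar, the ratio of corresponding sides is constant.
Scale factor k = GH / PQ = 55/2 / 11 = 5/2
HI = k * QR = 5/2 * 7 = 35/2

35/2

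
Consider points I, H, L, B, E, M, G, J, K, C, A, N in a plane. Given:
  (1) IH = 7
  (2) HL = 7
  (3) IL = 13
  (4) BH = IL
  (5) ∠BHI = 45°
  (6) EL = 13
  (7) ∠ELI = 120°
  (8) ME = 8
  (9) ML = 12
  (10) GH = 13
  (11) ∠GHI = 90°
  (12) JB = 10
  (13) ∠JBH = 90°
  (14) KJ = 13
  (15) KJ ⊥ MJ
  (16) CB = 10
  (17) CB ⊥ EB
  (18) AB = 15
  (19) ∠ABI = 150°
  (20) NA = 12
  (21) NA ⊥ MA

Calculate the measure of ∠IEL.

Step 1: By the law of cosines on triangle ELI: EI² = 13² + 13² − 2·13·13·cos(120°) = 507, so EI = 13·√3.
Step 2: By the inverse law of cosines on triangle IEL: cos(∠IEL) = ((13·√3)² + 13² − 13²) / (2·13·√3·13) = 507/585.43 = 0.866, so ∠IEL = 30°.

Therefore, the measure of angle ∠IEL = 30°.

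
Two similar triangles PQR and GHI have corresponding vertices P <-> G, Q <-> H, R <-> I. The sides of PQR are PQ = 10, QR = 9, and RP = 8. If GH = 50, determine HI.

k = 50/10 = 5. HI = 5 * 9 = 45.

45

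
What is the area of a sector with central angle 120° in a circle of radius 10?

Sector area = πr² × θ/360
= π × 10² × 1/3
= π × 100 × 1/3
= 100*pi/3

100*pi/3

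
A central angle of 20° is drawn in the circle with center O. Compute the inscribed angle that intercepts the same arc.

Inscribed angle = 20° / 2 = 10° (inscribed angle theorem).

10°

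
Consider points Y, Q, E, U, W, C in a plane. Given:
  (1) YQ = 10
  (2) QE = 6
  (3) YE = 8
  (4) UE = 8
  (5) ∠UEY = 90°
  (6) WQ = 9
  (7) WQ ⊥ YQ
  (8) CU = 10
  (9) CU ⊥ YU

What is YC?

Step 1: By the law of cosines on triangle UEY: UY² = 8² + 8² − 2·8·8·cos(90°) = 128, so UY = 8·√2.
Step 2: By the law of cosines on triangle YUC: YC² = (8·√2)² + 10² − 2·8·√2·10·cos(90°) = 228, so YC = 2·√57.

Therefore, the length of YC = 2·√57.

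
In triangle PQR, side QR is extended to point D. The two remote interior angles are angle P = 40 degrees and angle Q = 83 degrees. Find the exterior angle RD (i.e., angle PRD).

The interior angle at R is 180 - 40 - 83 = 57 degrees.
The exterior angle and interior angle at R are supplementary:
Exterior angle = 180 - 57 = 123 degrees.

123 degrees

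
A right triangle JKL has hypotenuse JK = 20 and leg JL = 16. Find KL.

Rearranging the Pythagorean theorem to solve for the unknown leg:
leg^2 = hypotenuse^2 - known_leg^2 = 400 - 256 = 144
leg = sqrt(144) = 12.

12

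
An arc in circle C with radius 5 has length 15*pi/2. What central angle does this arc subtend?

Arc length L = 2πr × θ/360, so θ = 360L / (2πr).
θ = 360 × 15*pi/2 / (2π × 5)
θ = 270°
θ = 270°

270°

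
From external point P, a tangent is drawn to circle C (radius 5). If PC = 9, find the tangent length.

tangent = √(d² - r²) = √(9² - 5²) = √(81 - 25) = √56 = 2*sqrt(14)

2*sqrt(14)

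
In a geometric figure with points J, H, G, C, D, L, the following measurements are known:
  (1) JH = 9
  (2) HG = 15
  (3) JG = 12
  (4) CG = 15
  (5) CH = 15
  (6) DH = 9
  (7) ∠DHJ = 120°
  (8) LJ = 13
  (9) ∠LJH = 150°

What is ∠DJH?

Step 1: By the law of cosines on triangle JHD: JD² = 9² + 9² − 2·9·9·cos(120°) = 243, so JD = 9·√3.
Step 2: By the inverse law of cosines on triangle DJH: cos(∠DJH) = ((9·√3)² + 9² − 9²) / (2·9·√3·9) = 243/280.59 = 0.866, so ∠DJH = 30°.

Therefore, the measure of angle ∠DJH = 30°.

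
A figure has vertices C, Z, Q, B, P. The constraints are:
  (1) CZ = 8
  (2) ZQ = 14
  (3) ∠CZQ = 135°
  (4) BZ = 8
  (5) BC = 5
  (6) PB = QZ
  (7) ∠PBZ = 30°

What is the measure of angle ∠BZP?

From the given relations: PB = QZ = 14.
Step 1: By the law of cosines on triangle ZBP: ZP² = 8² + 14² − 2·8·14·cos(30°) = 66.01, so ZP ≈ 8.12.
Step 2: By the inverse law of cosines on triangle BZP: cos(∠BZP) = (8² + 8.12² − 14²) / (2·8·8.12) = -65.99/129.99 = -0.5076, so ∠BZP = 120.51°.

Therefore, the measure of angle ∠BZP = 120.51°.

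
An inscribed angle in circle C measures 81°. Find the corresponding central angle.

The inscribed angle theorem states that a central angle is always twice any inscribed angle that subtends the same arc.
Since the inscribed angle is 81°, the central angle = 2 × 81° = 162°.

162°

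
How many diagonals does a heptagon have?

Each of the 7 vertices connects to 4 non-adjacent vertices via diagonals.
Total connections = 7 × 4 = 28, but each diagonal is counted twice.
Number of diagonals = 28 / 2 = 14.

14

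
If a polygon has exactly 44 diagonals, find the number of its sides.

Using d = n(n - 3)/2, we solve 44 = n(n - 3)/2.
So n(n - 3) = 88.
Testing n = 11: 11 * 8 = 88 = 88. Correct.
The polygon has 11 sides.

11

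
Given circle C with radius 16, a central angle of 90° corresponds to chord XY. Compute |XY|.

Chord = 2(16) sin(45°) = 16*sqrt(2)

16*sqrt(2)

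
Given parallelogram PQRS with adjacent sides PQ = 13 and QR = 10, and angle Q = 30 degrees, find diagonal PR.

Using the law of cosines:
d^2 = 13^2 + 10^2 - 2(13)(10)cos(30 degrees)
d^2 = 169 + 100 - 260*sqrt(3)/2
d^2 = 269 - 130*sqrt(3)
d = sqrt(269 - 130*sqrt(3))

sqrt(269 - 130*sqrt(3))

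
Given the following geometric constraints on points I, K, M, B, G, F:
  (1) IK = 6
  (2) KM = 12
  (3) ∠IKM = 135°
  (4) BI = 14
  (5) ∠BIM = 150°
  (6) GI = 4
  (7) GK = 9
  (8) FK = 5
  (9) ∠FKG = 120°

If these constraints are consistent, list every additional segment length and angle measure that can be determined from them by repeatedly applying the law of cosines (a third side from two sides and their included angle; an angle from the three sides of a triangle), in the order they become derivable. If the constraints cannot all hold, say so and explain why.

The constraints are consistent. Derivable facts, in order:
After 1 step:
- GF = √151
- IM ≈ 16.79
- ∠GIK = 127.17°
- ∠GKI = 20.74°
- ∠IGK = 32.09°
After 2 steps:
- MB ≈ 29.75
- ∠FGK = 20.63°
- ∠GFK = 39.37°
- ∠IMK = 14.64°
- ∠KIM = 30.36°
After 3 steps:
- ∠BMI = 13.61°
- ∠IBM = 16.39°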